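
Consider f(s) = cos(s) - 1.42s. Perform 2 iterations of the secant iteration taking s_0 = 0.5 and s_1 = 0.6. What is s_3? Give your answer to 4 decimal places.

f(0.5) = 0.167583, f(0.6) = -0.026664
s_2 = 0.600000 − (-0.026664)·(0.600000 − 0.500000) / (-0.026664 − 0.167583) = 0.600000 − (-0.002666)/(-0.194247) = 0.586273
f(0.586273) = 0.000501
s_3 = 0.586273 − 0.000501·(0.586273 − 0.600000) / (0.000501 − (-0.026664)) = 0.586273 − (-0.000007)/(0.027165) = 0.586526

0.5865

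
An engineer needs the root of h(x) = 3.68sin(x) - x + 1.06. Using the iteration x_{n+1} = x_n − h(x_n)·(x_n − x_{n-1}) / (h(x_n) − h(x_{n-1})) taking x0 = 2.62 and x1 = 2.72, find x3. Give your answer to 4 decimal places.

h(2.62) = 0.273603, h(2.72) = -0.154092
x2 = 2.720000 − (-0.154092)·(2.720000 − 2.620000) / (-0.154092 − 0.273603) = 2.720000 − (-0.015409)/(-0.427695) = 2.683972
h(2.683972) = 0.001909
x3 = 2.683972 − 0.001909·(2.683972 − 2.720000) / (0.001909 − (-0.154092)) = 2.683972 − (-0.000069)/(0.156000) = 2.684412

2.6844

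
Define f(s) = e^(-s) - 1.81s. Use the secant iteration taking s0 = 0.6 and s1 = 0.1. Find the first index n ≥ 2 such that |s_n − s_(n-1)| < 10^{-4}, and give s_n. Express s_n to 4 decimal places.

n = 5, s_n = 0.3784

f(0.6) = -0.537188, f(0.1) = 0.723837
s2 = 0.100000 − 0.723837·(-0.500000)/(1.261026) = 0.387003;  |Δ| = 0.287003
f(0.387003) = -0.021387
s3 = 0.387003 − (-0.021387)·(0.287003)/(-0.745225) = 0.378767;  |Δ| = 0.008237
f(0.378767) = -0.000862
s4 = 0.378767 − (-0.000862)·(-0.008237)/(0.020525) = 0.378421;  |Δ| = 0.000346
f(0.378421) = 0.000001
s5 = 0.378421 − 0.000001·(-0.000346)/(0.000863) = 0.378421;  |Δ| = 0.000000
|s5 − s4| = 0.000000 < 10^{-4}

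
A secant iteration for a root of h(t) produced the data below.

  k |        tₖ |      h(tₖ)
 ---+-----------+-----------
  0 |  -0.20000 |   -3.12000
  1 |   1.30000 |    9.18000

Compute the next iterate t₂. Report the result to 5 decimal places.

t₂ = 1.30000 − 9.18000·(1.30000 − (-0.20000)) / (9.18000 − (-3.12000))
   = 1.30000 − (13.7700000)/(12.3000000) = 0.1804878

0.18049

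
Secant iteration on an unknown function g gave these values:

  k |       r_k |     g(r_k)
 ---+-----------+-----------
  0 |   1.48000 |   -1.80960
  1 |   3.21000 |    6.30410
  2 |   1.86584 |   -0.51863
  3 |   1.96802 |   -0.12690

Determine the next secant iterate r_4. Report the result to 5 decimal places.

2.00112

r_4 = 1.96802 − (-0.12690)·(1.96802 − 1.86584) / (-0.12690 − (-0.51863))
   = 1.96802 − (-0.0129666)/(0.3917300) = 2.0011210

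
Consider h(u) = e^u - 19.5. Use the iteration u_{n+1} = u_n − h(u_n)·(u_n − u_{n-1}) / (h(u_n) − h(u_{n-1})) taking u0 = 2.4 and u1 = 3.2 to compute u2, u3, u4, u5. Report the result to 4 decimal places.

h(2.4) = -8.476824, h(3.2) = 5.032530
u2 = 3.200000 − 5.032530·(3.200000 − 2.400000) / (5.032530 − (-8.476824)) = 3.200000 − (4.026024)/(13.509354) = 2.901982
h(2.901982) = -1.289789
u3 = 2.901982 − (-1.289789)·(2.901982 − 3.200000) / (-1.289789 − 5.032530) = 2.901982 − (0.384380)/(-6.322319) = 2.962780
h(2.962780) = -0.148310
u4 = 2.962780 − (-0.148310)·(2.962780 − 2.901982) / (-0.148310 − (-1.289789)) = 2.962780 − (-0.009017)/(1.141479) = 2.970679
h(2.970679) = 0.005159
u5 = 2.970679 − 0.005159·(2.970679 − 2.962780) / (0.005159 − (-0.148310)) = 2.970679 − (0.000041)/(0.153470) = 2.970413

2.9020, 2.9628, 2.9707, 2.9704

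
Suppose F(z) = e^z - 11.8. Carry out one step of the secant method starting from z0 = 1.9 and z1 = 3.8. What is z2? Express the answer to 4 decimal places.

2.1556

F(1.9) = -5.114106, F(3.8) = 32.901184
z2 = 3.800000 − 32.901184·(3.800000 − 1.900000) / (32.901184 − (-5.114106)) = 3.800000 − (62.512251)/(38.015290) = 2.155602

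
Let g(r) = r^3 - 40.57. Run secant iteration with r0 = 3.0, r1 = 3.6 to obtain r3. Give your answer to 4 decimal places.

3.4351

g(3.0) = -13.570000, g(3.6) = 6.086000
r2 = 3.600000 − 6.086000·(3.600000 − 3.000000) / (6.086000 − (-13.570000)) = 3.600000 − (3.651600)/(19.656000) = 3.414225
g(3.414225) = -0.770622
r3 = 3.414225 − (-0.770622)·(3.414225 − 3.600000) / (-0.770622 − 6.086000) = 3.414225 − (0.143163)/(-6.856622) = 3.435104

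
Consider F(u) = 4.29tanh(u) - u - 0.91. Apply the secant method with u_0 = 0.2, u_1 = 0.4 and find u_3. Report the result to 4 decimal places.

F(0.2) = -0.263260, F(0.4) = 0.319981
u_2 = 0.400000 − 0.319981·(0.400000 − 0.200000) / (0.319981 − (-0.263260)) = 0.400000 − (0.063996)/(0.583241) = 0.290275
F(0.290275) = 0.011169
u_3 = 0.290275 − 0.011169·(0.290275 − 0.400000) / (0.011169 − 0.319981) = 0.290275 − (-0.001225)/(-0.308812) = 0.286306

0.2863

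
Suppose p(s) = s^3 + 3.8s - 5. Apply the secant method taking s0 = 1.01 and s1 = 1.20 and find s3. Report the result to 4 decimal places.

1.0289

p(1.01) = -0.131699, p(1.20) = 1.288000
s2 = 1.200000 − 1.288000·(1.200000 − 1.010000) / (1.288000 − (-0.131699)) = 1.200000 − (0.244720)/(1.419699) = 1.027625
p(1.027625) = -0.009836
s3 = 1.027625 − (-0.009836)·(1.027625 − 1.200000) / (-0.009836 − 1.288000) = 1.027625 − (0.001696)/(-1.297836) = 1.028932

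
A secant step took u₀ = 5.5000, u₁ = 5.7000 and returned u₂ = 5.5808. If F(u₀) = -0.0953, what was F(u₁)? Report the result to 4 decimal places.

The secant line through (5.5000, -0.0953) and (5.7000, F(u₁)) crosses zero at u₂ = 5.5808.
So (5.5000, -0.0953), (5.7000, F(u₁)), (5.5808, 0) are collinear:
F(u₁) = -0.0953 · (5.7000 − 5.5808) / (5.5000 − 5.5808) = -0.0953 · (0.119200)/(-0.080800) = 0.140591

0.1406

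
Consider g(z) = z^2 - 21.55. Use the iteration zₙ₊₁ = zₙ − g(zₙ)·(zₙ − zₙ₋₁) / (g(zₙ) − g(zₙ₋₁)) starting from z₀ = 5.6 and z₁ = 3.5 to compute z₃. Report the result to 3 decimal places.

4.659

g(5.6) = 9.81000, g(3.5) = -9.30000
z₂ = 3.50000 − (-9.30000)·(3.50000 − 5.60000) / (-9.30000 − 9.81000) = 3.50000 − (19.53000)/(-19.11000) = 4.52198
g(4.52198) = -1.10171
z₃ = 4.52198 − (-1.10171)·(4.52198 − 3.50000) / (-1.10171 − (-9.30000)) = 4.52198 − (-1.12593)/(8.19829) = 4.65932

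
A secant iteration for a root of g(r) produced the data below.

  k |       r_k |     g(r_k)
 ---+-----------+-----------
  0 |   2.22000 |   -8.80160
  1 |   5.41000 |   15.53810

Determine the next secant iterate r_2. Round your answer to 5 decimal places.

r_2 = 5.41000 − 15.53810·(5.41000 − 2.22000) / (15.53810 − (-8.80160))
   = 5.41000 − (49.5665390)/(24.3397000) = 3.3735518

3.37355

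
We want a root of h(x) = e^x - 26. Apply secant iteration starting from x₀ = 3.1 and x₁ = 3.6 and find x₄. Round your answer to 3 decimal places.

3.258

h(3.1) = -3.80205, h(3.6) = 10.59823
x₂ = 3.60000 − 10.59823·(3.60000 − 3.10000) / (10.59823 − (-3.80205)) = 3.60000 − (5.29912)/(14.40028) = 3.23201
h(3.23201) = -0.66940
x₃ = 3.23201 − (-0.66940)·(3.23201 − 3.60000) / (-0.66940 − 10.59823) = 3.23201 − (0.24633)/(-11.26764) = 3.25387
h(3.25387) = -0.10953
x₄ = 3.25387 − (-0.10953)·(3.25387 − 3.23201) / (-0.10953 − (-0.66940)) = 3.25387 − (-0.00239)/(0.55987) = 3.25815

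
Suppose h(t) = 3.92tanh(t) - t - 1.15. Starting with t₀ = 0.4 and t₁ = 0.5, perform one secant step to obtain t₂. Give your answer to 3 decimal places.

0.427

h(0.4) = -0.06060, h(0.5) = 0.16150
t₂ = 0.50000 − 0.16150·(0.50000 − 0.40000) / (0.16150 − (-0.06060)) = 0.50000 − (0.01615)/(0.22210) = 0.42729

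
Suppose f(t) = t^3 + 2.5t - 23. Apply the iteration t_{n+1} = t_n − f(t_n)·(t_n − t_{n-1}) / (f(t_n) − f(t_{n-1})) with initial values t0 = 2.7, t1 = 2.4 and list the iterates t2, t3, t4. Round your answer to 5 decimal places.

2.54417, 2.55241, 2.55198

f(2.7) = 3.4330000, f(2.4) = -3.1760000
t2 = 2.4000000 − (-3.1760000)·(2.4000000 − 2.7000000) / (-3.1760000 − 3.4330000) = 2.4000000 − (0.9528000)/(-6.6090000) = 2.5441670
f(2.5441670) = -0.1717337
t3 = 2.5441670 − (-0.1717337)·(2.5441670 − 2.4000000) / (-0.1717337 − (-3.1760000)) = 2.5441670 − (-0.0247583)/(3.0042663) = 2.5524081
f(2.5524081) = 0.0094157
t4 = 2.5524081 − 0.0094157·(2.5524081 − 2.5441670) / (0.0094157 − (-0.1717337)) = 2.5524081 − (0.0000776)/(0.1811494) = 2.5519798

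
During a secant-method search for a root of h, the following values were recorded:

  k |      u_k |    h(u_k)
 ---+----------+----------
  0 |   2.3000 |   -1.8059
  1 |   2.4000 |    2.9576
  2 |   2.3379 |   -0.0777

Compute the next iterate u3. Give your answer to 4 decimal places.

2.3395

u3 = 2.3379 − (-0.0777)·(2.3379 − 2.4000) / (-0.0777 − 2.9576)
   = 2.3379 − (0.004825)/(-3.035300) = 2.339490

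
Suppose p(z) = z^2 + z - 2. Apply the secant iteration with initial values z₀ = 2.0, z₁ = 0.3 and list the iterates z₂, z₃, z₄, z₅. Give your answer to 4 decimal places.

0.7879, 1.0711, 0.9947, 0.9999

p(2.0) = 4.000000, p(0.3) = -1.610000
z₂ = 0.300000 − (-1.610000)·(0.300000 − 2.000000) / (-1.610000 − 4.000000) = 0.300000 − (2.737000)/(-5.610000) = 0.787879
p(0.787879) = -0.591368
z₃ = 0.787879 − (-0.591368)·(0.787879 − 0.300000) / (-0.591368 − (-1.610000)) = 0.787879 − (-0.288516)/(1.018632) = 1.071118
p(1.071118) = 0.218410
z₄ = 1.071118 − 0.218410·(1.071118 − 0.787879) / (0.218410 − (-0.591368)) = 1.071118 − (0.061862)/(0.809779) = 0.994723
p(0.994723) = -0.015802
z₅ = 0.994723 − (-0.015802)·(0.994723 − 1.071118) / (-0.015802 − 0.218410) = 0.994723 − (0.001207)/(-0.234212) = 0.999878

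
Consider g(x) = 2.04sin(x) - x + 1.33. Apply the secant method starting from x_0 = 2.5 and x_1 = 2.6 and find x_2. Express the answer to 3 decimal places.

2.519

g(2.5) = 0.05088, g(2.6) = -0.21838
x_2 = 2.60000 − (-0.21838)·(2.60000 − 2.50000) / (-0.21838 − 0.05088) = 2.60000 − (-0.02184)/(-0.26926) = 2.51890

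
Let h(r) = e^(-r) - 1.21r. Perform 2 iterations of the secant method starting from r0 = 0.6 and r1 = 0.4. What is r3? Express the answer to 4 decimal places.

h(0.6) = -0.177188, h(0.4) = 0.186320
r2 = 0.400000 − 0.186320·(0.400000 − 0.600000) / (0.186320 − (-0.177188)) = 0.400000 − (-0.037264)/(0.363508) = 0.502512
h(0.502512) = -0.003031
r3 = 0.502512 − (-0.003031)·(0.502512 − 0.400000) / (-0.003031 − 0.186320) = 0.502512 − (-0.000311)/(-0.189351) = 0.500871

0.5009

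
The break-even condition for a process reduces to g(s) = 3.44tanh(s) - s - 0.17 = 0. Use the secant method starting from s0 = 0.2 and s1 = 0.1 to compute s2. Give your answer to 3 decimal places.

0.069

g(0.2) = 0.30897, g(0.1) = 0.07286
s2 = 0.10000 − 0.07286·(0.10000 − 0.20000) / (0.07286 − 0.30897) = 0.10000 − (-0.00729)/(-0.23611) = 0.06914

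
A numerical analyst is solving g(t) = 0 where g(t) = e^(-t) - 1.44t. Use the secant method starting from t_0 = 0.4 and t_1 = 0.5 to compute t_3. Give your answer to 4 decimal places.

g(0.4) = 0.094320, g(0.5) = -0.113469
t_2 = 0.500000 − (-0.113469)·(0.500000 − 0.400000) / (-0.113469 − 0.094320) = 0.500000 − (-0.011347)/(-0.207789) = 0.445392
g(0.445392) = -0.000792
t_3 = 0.445392 − (-0.000792)·(0.445392 − 0.500000) / (-0.000792 − (-0.113469)) = 0.445392 − (0.000043)/(0.112678) = 0.445008

0.4450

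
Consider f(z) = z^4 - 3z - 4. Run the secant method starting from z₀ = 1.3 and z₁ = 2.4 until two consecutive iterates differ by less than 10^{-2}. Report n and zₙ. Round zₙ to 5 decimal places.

f(1.3) = -5.0439000, f(2.4) = 21.9776000
z₂ = 2.4000000 − 21.9776000·(1.1000000)/(27.0215000) = 1.5053287;  |Δ| = 0.8946713
f(1.5053287) = -3.3811642
z₃ = 1.5053287 − (-3.3811642)·(-0.8946713)/(-25.3587642) = 1.6246181;  |Δ| = 0.1192894
f(1.6246181) = -1.9075070
z₄ = 1.6246181 − (-1.9075070)·(0.1192894)/(1.4736572) = 1.7790266;  |Δ| = 0.1544085
f(1.7790266) = 0.6797381
z₅ = 1.7790266 − 0.6797381·(0.1544085)/(2.5872451) = 1.7384594;  |Δ| = 0.0405672
f(1.7384594) = -0.0814373
z₆ = 1.7384594 − (-0.0814373)·(-0.0405672)/(-0.7611755) = 1.7427996;  |Δ| = 0.0043402
|z₆ − z₅| = 0.0043402 < 10^{-2}

n = 6, zₙ = 1.74280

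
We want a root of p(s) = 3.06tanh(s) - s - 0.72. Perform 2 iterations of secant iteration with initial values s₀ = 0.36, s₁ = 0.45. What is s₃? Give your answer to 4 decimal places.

p(0.36) = -0.023645, p(0.45) = 0.121011
s₂ = 0.450000 − 0.121011·(0.450000 − 0.360000) / (0.121011 − (-0.023645)) = 0.450000 − (0.010891)/(0.144656) = 0.374711
p(0.374711) = 0.001092
s₃ = 0.374711 − 0.001092·(0.374711 − 0.450000) / (0.001092 − 0.121011) = 0.374711 − (-0.000082)/(-0.119919) = 0.374026

0.3740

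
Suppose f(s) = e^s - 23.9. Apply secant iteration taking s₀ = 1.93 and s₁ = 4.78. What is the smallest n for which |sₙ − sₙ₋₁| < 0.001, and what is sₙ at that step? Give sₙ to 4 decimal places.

f(1.93) = -17.010490, f(4.78) = 95.204350
s₂ = 4.780000 − 95.204350·(2.850000)/(112.214840) = 2.362027;  |Δ| = 2.417973
f(2.362027) = -13.287554
s₃ = 2.362027 − (-13.287554)·(-2.417973)/(-108.491904) = 2.658169;  |Δ| = 0.296141
f(2.658169) = -9.629866
s₄ = 2.658169 − (-9.629866)·(0.296141)/(3.657688) = 3.437842;  |Δ| = 0.779673
f(3.437842) = 7.219732
s₅ = 3.437842 − 7.219732·(0.779673)/(16.849597) = 3.103767;  |Δ| = 0.334075
f(3.103767) = -1.618273
s₆ = 3.103767 − (-1.618273)·(-0.334075)/(-8.838004) = 3.164937;  |Δ| = 0.061170
f(3.164937) = -0.212739
s₇ = 3.164937 − (-0.212739)·(0.061170)/(1.405533) = 3.174196;  |Δ| = 0.009259
f(3.174196) = 0.007591
s₈ = 3.174196 − 0.007591·(0.009259)/(0.220331) = 3.173877;  |Δ| = 0.000319
|s₈ − s₇| = 0.000319 < 0.001

n = 8, sₙ = 3.1739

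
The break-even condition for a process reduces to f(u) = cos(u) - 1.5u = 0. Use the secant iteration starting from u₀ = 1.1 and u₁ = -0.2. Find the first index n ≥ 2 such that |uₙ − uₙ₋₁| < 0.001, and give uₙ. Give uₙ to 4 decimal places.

f(1.1) = -1.196404, f(-0.2) = 1.280067
u₂ = -0.200000 − 1.280067·(-1.300000)/(2.476470) = 0.471959;  |Δ| = 0.671959
f(0.471959) = 0.182741
u₃ = 0.471959 − 0.182741·(0.671959)/(-1.097326) = 0.583862;  |Δ| = 0.111903
f(0.583862) = -0.041454
u₄ = 0.583862 − (-0.041454)·(0.111903)/(-0.224195) = 0.563171;  |Δ| = 0.020691
f(0.563171) = 0.000809
u₅ = 0.563171 − 0.000809·(-0.020691)/(0.042263) = 0.563568;  |Δ| = 0.000396
|u₅ − u₄| = 0.000396 < 0.001

n = 5, uₙ = 0.5636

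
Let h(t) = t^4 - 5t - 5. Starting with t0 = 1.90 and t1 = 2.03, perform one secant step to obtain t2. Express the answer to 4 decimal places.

h(1.90) = -1.467900, h(2.03) = 1.831817
t2 = 2.030000 − 1.831817·(2.030000 − 1.900000) / (1.831817 − (-1.467900)) = 2.030000 − (0.238136)/(3.299717) = 1.957831

1.9578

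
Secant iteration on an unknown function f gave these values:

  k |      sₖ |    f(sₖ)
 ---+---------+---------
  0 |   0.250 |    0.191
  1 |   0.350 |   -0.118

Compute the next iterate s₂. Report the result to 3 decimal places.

0.312

s₂ = 0.350 − (-0.118)·(0.350 − 0.250) / (-0.118 − 0.191)
   = 0.350 − (-0.01180)/(-0.30900) = 0.31181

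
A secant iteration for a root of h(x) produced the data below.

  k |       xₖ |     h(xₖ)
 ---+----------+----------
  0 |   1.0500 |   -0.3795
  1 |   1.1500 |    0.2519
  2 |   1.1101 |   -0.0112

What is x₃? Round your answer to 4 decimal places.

x₃ = 1.1101 − (-0.0112)·(1.1101 − 1.1500) / (-0.0112 − 0.2519)
   = 1.1101 − (0.000447)/(-0.263100) = 1.111799

1.1118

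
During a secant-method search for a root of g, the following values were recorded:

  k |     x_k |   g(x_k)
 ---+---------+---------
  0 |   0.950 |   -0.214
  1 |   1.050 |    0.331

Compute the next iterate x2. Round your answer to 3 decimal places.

x2 = 1.050 − 0.331·(1.050 − 0.950) / (0.331 − (-0.214))
   = 1.050 − (0.03310)/(0.54500) = 0.98927

0.989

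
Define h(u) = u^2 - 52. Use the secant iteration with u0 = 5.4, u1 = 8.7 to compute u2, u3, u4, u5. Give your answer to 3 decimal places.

h(5.4) = -22.84000, h(8.7) = 23.69000
u2 = 8.70000 − 23.69000·(8.70000 − 5.40000) / (23.69000 − (-22.84000)) = 8.70000 − (78.17700)/(46.53000) = 7.01986
h(7.01986) = -2.72159
u3 = 7.01986 − (-2.72159)·(7.01986 − 8.70000) / (-2.72159 − 23.69000) = 7.01986 − (4.57266)/(-26.41159) = 7.19299
h(7.19299) = -0.26091
u4 = 7.19299 − (-0.26091)·(7.19299 − 7.01986) / (-0.26091 − (-2.72159)) = 7.19299 − (-0.04517)/(2.46068) = 7.21135
h(7.21135) = 0.00352
u5 = 7.21135 − 0.00352·(7.21135 − 7.19299) / (0.00352 − (-0.26091)) = 7.21135 − (0.00006)/(0.26443) = 7.21110

7.020, 7.193, 7.211, 7.211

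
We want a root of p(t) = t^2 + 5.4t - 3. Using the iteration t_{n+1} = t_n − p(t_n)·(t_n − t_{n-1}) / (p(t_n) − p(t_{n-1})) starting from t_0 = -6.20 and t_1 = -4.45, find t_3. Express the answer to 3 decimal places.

p(-6.20) = 1.96000, p(-4.45) = -7.22750
t_2 = -4.45000 − (-7.22750)·(-4.45000 − (-6.20000)) / (-7.22750 − 1.96000) = -4.45000 − (-12.64812)/(-9.18750) = -5.82667
p(-5.82667) = -0.51396
t_3 = -5.82667 − (-0.51396)·(-5.82667 − (-4.45000)) / (-0.51396 − (-7.22750)) = -5.82667 − (0.70755)/(6.71354) = -5.93206

-5.932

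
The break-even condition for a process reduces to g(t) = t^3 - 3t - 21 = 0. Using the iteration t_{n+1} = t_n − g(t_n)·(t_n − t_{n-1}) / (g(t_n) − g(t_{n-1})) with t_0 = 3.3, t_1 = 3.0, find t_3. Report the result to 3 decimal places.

g(3.3) = 5.03700, g(3.0) = -3.00000
t_2 = 3.00000 − (-3.00000)·(3.00000 − 3.30000) / (-3.00000 − 5.03700) = 3.00000 − (0.90000)/(-8.03700) = 3.11198
g(3.11198) = -0.19817
t_3 = 3.11198 − (-0.19817)·(3.11198 − 3.00000) / (-0.19817 − (-3.00000)) = 3.11198 − (-0.02219)/(2.80183) = 3.11990

3.120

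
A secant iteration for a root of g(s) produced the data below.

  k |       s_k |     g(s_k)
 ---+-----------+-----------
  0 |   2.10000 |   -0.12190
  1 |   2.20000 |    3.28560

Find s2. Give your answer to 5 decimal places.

s2 = 2.20000 − 3.28560·(2.20000 − 2.10000) / (3.28560 − (-0.12190))
   = 2.20000 − (0.3285600)/(3.4075000) = 2.1035774

2.10358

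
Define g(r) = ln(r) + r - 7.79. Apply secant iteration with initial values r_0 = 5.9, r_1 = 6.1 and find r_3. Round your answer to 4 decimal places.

g(5.9) = -0.115048, g(6.1) = 0.118289
r_2 = 6.100000 − 0.118289·(6.100000 − 5.900000) / (0.118289 − (-0.115048)) = 6.100000 − (0.023658)/(0.233336) = 5.998611
g(5.998611) = 0.000139
r_3 = 5.998611 − 0.000139·(5.998611 − 6.100000) / (0.000139 − 0.118289) = 5.998611 − (-0.000014)/(-0.118150) = 5.998492

5.9985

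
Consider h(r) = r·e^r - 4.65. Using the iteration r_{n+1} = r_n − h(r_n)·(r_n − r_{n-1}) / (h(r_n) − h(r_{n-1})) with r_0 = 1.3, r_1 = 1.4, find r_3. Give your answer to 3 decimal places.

h(1.3) = 0.12009, h(1.4) = 1.02728
r_2 = 1.40000 − 1.02728·(1.40000 − 1.30000) / (1.02728 − 0.12009) = 1.40000 − (0.10273)/(0.90719) = 1.28676
h(1.28676) = 0.00943
r_3 = 1.28676 − 0.00943·(1.28676 − 1.40000) / (0.00943 − 1.02728) = 1.28676 − (-0.00107)/(-1.01785) = 1.28571

1.286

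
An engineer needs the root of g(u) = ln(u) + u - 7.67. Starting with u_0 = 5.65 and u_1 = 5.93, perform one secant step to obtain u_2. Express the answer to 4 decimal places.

g(5.65) = -0.288344, g(5.93) = 0.040024
u_2 = 5.930000 − 0.040024·(5.930000 − 5.650000) / (0.040024 − (-0.288344)) = 5.930000 − (0.011207)/(0.328369) = 5.895871

5.8959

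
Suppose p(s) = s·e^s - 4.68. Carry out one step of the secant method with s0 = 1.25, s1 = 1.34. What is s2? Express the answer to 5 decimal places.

1.28782

p(1.25) = -0.3170713, p(1.34) = 0.4375183
s2 = 1.3400000 − 0.4375183·(1.3400000 − 1.2500000) / (0.4375183 − (-0.3170713)) = 1.3400000 − (0.0393766)/(0.7545896) = 1.2878171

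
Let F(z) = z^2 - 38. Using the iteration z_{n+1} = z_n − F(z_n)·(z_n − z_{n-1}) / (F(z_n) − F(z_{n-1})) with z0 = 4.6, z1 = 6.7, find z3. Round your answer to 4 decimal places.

6.1613

F(4.6) = -16.840000, F(6.7) = 6.890000
z2 = 6.700000 − 6.890000·(6.700000 − 4.600000) / (6.890000 − (-16.840000)) = 6.700000 − (14.469000)/(23.730000) = 6.090265
F(6.090265) = -0.908666
z3 = 6.090265 − (-0.908666)·(6.090265 − 6.700000) / (-0.908666 − 6.890000) = 6.090265 − (0.554045)/(-7.798666) = 6.161309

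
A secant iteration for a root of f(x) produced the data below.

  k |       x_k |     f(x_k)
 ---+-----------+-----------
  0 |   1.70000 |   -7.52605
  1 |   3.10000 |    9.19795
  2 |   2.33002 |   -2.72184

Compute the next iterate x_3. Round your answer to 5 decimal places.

2.50584

x_3 = 2.33002 − (-2.72184)·(2.33002 − 3.10000) / (-2.72184 − 9.19795)
   = 2.33002 − (2.0957624)/(-11.9197900) = 2.5058421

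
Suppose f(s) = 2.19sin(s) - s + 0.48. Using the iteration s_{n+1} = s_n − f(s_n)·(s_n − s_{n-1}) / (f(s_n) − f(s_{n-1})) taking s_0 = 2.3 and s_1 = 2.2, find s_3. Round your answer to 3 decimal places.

f(2.3) = -0.18691, f(2.2) = 0.05061
s_2 = 2.20000 − 0.05061·(2.20000 − 2.30000) / (0.05061 − (-0.18691)) = 2.20000 − (-0.00506)/(0.23751) = 2.22131
f(2.22131) = 0.00144
s_3 = 2.22131 − 0.00144·(2.22131 − 2.20000) / (0.00144 − 0.05061) = 2.22131 − (0.00003)/(-0.04917) = 2.22193

2.222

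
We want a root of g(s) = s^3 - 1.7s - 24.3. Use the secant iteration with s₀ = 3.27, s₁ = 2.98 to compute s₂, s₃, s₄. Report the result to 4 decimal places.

g(3.27) = 5.106783, g(2.98) = -2.902408
s₂ = 2.980000 − (-2.902408)·(2.980000 − 3.270000) / (-2.902408 − 5.106783) = 2.980000 − (0.841698)/(-8.009191) = 3.085092
g(3.085092) = -0.181402
s₃ = 3.085092 − (-0.181402)·(3.085092 − 2.980000) / (-0.181402 − (-2.902408)) = 3.085092 − (-0.019064)/(2.721006) = 3.092098
g(3.092098) = 0.007192
s₄ = 3.092098 − 0.007192·(3.092098 − 3.085092) / (0.007192 − (-0.181402)) = 3.092098 − (0.000050)/(0.188594) = 3.091831

3.0851, 3.0921, 3.0918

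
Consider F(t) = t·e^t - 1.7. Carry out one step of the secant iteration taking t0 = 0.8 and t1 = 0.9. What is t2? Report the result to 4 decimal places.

F(0.8) = 0.080433, F(0.9) = 0.513643
t2 = 0.900000 − 0.513643·(0.900000 − 0.800000) / (0.513643 − 0.080433) = 0.900000 − (0.051364)/(0.433210) = 0.781433

0.7814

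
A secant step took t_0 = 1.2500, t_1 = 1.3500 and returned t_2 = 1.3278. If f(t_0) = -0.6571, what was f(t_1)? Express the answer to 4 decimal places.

0.1875

The secant line through (1.2500, -0.6571) and (1.3500, f(t_1)) crosses zero at t_2 = 1.3278.
So (1.2500, -0.6571), (1.3500, f(t_1)), (1.3278, 0) are collinear:
f(t_1) = -0.6571 · (1.3500 − 1.3278) / (1.2500 − 1.3278) = -0.6571 · (0.022200)/(-0.077800) = 0.187502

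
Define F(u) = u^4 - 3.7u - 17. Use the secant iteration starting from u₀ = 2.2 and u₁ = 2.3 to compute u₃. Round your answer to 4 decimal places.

2.2426

F(2.2) = -1.714400, F(2.3) = 2.474100
u₂ = 2.300000 − 2.474100·(2.300000 − 2.200000) / (2.474100 − (-1.714400)) = 2.300000 − (0.247410)/(4.188500) = 2.240931
F(2.240931) = -0.073248
u₃ = 2.240931 − (-0.073248)·(2.240931 − 2.300000) / (-0.073248 − 2.474100) = 2.240931 − (0.004327)/(-2.547348) = 2.242630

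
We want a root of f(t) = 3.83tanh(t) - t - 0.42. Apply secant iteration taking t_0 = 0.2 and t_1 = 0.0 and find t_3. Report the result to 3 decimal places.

f(0.2) = 0.13595, f(0.0) = -0.42000
t_2 = 0.00000 − (-0.42000)·(0.00000 − 0.20000) / (-0.42000 − 0.13595) = 0.00000 − (0.08400)/(-0.55595) = 0.15109
f(0.15109) = 0.00323
t_3 = 0.15109 − 0.00323·(0.15109 − 0.00000) / (0.00323 − (-0.42000)) = 0.15109 − (0.00049)/(0.42323) = 0.14994

0.150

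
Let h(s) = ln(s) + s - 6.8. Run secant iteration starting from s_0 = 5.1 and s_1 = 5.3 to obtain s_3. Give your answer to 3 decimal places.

5.159

h(5.1) = -0.07076, h(5.3) = 0.16771
s_2 = 5.30000 − 0.16771·(5.30000 − 5.10000) / (0.16771 − (-0.07076)) = 5.30000 − (0.03354)/(0.23847) = 5.15935
h(5.15935) = 0.00016
s_3 = 5.15935 − 0.00016·(5.15935 − 5.30000) / (0.00016 − 0.16771) = 5.15935 − (-0.00002)/(-0.16755) = 5.15922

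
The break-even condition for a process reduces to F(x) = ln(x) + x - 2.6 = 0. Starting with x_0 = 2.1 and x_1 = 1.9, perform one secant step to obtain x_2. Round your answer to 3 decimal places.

1.939

F(2.1) = 0.24194, F(1.9) = -0.05815
x_2 = 1.90000 − (-0.05815)·(1.90000 − 2.10000) / (-0.05815 − 0.24194) = 1.90000 − (0.01163)/(-0.30008) = 1.93875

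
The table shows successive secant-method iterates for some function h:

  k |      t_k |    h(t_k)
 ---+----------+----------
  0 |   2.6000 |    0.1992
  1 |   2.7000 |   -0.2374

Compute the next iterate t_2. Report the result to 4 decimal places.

t_2 = 2.7000 − (-0.2374)·(2.7000 − 2.6000) / (-0.2374 − 0.1992)
   = 2.7000 − (-0.023740)/(-0.436600) = 2.645625

2.6456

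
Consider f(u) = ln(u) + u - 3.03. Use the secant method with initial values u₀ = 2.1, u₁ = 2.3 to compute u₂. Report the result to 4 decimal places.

f(2.1) = -0.188063, f(2.3) = 0.102909
u₂ = 2.300000 − 0.102909·(2.300000 − 2.100000) / (0.102909 − (-0.188063)) = 2.300000 − (0.020582)/(0.290972) = 2.229265

2.2293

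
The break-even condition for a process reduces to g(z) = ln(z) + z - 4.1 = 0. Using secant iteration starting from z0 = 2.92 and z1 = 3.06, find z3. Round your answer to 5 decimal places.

3.00104

g(2.92) = -0.1084164, g(3.06) = 0.0784149
z2 = 3.0600000 − 0.0784149·(3.0600000 − 2.9200000) / (0.0784149 − (-0.1084164)) = 3.0600000 − (0.0109781)/(0.1868313) = 3.0012406
g(3.0012406) = 0.0002664
z3 = 3.0012406 − 0.0002664·(3.0012406 − 3.0600000) / (0.0002664 − 0.0784149) = 3.0012406 − (-0.0000157)/(-0.0781485) = 3.0010403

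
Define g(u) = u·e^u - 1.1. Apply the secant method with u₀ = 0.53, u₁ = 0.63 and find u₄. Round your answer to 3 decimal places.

g(0.53) = -0.19957, g(0.63) = 0.08289
u₂ = 0.63000 − 0.08289·(0.63000 − 0.53000) / (0.08289 − (-0.19957)) = 0.63000 − (0.00829)/(0.28246) = 0.60065
g(0.60065) = -0.00482
u₃ = 0.60065 − (-0.00482)·(0.60065 − 0.63000) / (-0.00482 − 0.08289) = 0.60065 − (0.00014)/(-0.08772) = 0.60227
g(0.60227) = -0.00011
u₄ = 0.60227 − (-0.00011)·(0.60227 − 0.60065) / (-0.00011 − (-0.00482)) = 0.60227 − (0.00000)/(0.00472) = 0.60230

0.602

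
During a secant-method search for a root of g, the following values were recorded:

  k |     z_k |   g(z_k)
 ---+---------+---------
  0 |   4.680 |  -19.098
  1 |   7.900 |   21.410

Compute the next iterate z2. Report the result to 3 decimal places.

6.198

z2 = 7.900 − 21.410·(7.900 − 4.680) / (21.410 − (-19.098))
   = 7.900 − (68.94020)/(40.50800) = 6.19811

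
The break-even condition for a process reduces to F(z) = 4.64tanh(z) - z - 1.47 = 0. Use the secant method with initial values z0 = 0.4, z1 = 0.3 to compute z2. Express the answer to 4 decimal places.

0.4344

F(0.4) = -0.107037, F(0.3) = -0.418309
z2 = 0.300000 − (-0.418309)·(0.300000 − 0.400000) / (-0.418309 − (-0.107037)) = 0.300000 − (0.041831)/(-0.311273) = 0.434387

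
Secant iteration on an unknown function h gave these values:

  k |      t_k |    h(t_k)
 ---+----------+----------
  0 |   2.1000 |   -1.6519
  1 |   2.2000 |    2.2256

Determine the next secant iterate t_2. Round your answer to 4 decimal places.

2.1426

t_2 = 2.2000 − 2.2256·(2.2000 − 2.1000) / (2.2256 − (-1.6519))
   = 2.2000 − (0.222560)/(3.877500) = 2.142602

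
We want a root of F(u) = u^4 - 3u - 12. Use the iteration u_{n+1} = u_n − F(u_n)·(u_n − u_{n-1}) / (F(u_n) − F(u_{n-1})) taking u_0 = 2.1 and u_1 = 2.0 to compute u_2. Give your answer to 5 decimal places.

2.06353

F(2.1) = 1.1481000, F(2.0) = -2.0000000
u_2 = 2.0000000 − (-2.0000000)·(2.0000000 − 2.1000000) / (-2.0000000 − 1.1481000) = 2.0000000 − (0.2000000)/(-3.1481000) = 2.0635304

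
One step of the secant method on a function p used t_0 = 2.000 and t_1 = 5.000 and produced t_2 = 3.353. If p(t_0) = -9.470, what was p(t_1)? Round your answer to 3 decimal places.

11.528

The secant line through (2.000, -9.470) and (5.000, p(t_1)) crosses zero at t_2 = 3.353.
So (2.000, -9.470), (5.000, p(t_1)), (3.353, 0) are collinear:
p(t_1) = -9.470 · (5.000 − 3.353) / (2.000 − 3.353) = -9.470 · (1.64700)/(-1.35300) = 11.52778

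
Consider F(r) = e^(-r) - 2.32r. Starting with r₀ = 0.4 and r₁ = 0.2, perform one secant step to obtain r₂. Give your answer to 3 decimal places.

F(0.4) = -0.25768, F(0.2) = 0.35473
r₂ = 0.20000 − 0.35473·(0.20000 − 0.40000) / (0.35473 − (-0.25768)) = 0.20000 − (-0.07095)/(0.61241) = 0.31585

0.316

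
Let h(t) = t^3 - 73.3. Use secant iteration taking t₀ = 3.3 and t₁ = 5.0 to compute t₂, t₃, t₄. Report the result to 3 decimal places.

4.013, 4.155, 4.186

h(3.3) = -37.36300, h(5.0) = 51.70000
t₂ = 5.00000 − 51.70000·(5.00000 − 3.30000) / (51.70000 − (-37.36300)) = 5.00000 − (87.89000)/(89.06300) = 4.01317
h(4.01317) = -8.66573
t₃ = 4.01317 − (-8.66573)·(4.01317 − 5.00000) / (-8.66573 − 51.70000) = 4.01317 − (8.55160)/(-60.36573) = 4.15483
h(4.15483) = -1.57659
t₄ = 4.15483 − (-1.57659)·(4.15483 − 4.01317) / (-1.57659 − (-8.66573)) = 4.15483 − (-0.22334)/(7.08914) = 4.18634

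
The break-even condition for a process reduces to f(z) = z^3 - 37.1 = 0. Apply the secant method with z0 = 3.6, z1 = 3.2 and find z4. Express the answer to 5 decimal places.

f(3.6) = 9.5560000, f(3.2) = -4.3320000
z2 = 3.2000000 − (-4.3320000)·(3.2000000 − 3.6000000) / (-4.3320000 − 9.5560000) = 3.2000000 − (1.7328000)/(-13.8880000) = 3.3247696
f(3.3247696) = -0.3476885
z3 = 3.3247696 − (-0.3476885)·(3.3247696 − 3.2000000) / (-0.3476885 − (-4.3320000)) = 3.3247696 − (-0.0433809)/(3.9843115) = 3.3356575
f(3.3356575) = 0.0145642
z4 = 3.3356575 − 0.0145642·(3.3356575 − 3.3247696) / (0.0145642 − (-0.3476885)) = 3.3356575 − (0.0001586)/(0.3622526) = 3.3352198

3.33522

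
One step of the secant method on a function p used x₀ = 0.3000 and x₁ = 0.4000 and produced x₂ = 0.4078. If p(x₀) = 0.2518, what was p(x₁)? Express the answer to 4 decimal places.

0.0182

The secant line through (0.3000, 0.2518) and (0.4000, p(x₁)) crosses zero at x₂ = 0.4078.
So (0.3000, 0.2518), (0.4000, p(x₁)), (0.4078, 0) are collinear:
p(x₁) = 0.2518 · (0.4000 − 0.4078) / (0.3000 − 0.4078) = 0.2518 · (-0.007800)/(-0.107800) = 0.018219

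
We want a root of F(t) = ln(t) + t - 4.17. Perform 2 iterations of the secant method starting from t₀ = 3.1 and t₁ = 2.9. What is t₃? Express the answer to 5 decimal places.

3.05366

F(3.1) = 0.0614021, F(2.9) = -0.2052893
t₂ = 2.9000000 − (-0.2052893)·(2.9000000 − 3.1000000) / (-0.2052893 − 0.0614021) = 2.9000000 − (0.0410579)/(-0.2666914) = 3.0539527
F(3.0539527) = 0.0003894
t₃ = 3.0539527 − 0.0003894·(3.0539527 − 2.9000000) / (0.0003894 − (-0.2052893)) = 3.0539527 − (0.0000599)/(0.2056787) = 3.0536612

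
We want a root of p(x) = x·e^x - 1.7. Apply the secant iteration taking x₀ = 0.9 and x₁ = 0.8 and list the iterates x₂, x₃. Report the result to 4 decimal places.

0.7814, 0.7796

p(0.9) = 0.513643, p(0.8) = 0.080433
x₂ = 0.800000 − 0.080433·(0.800000 − 0.900000) / (0.080433 − 0.513643) = 0.800000 − (-0.008043)/(-0.433210) = 0.781433
p(0.781433) = 0.007120
x₃ = 0.781433 − 0.007120·(0.781433 − 0.800000) / (0.007120 − 0.080433) = 0.781433 − (-0.000132)/(-0.073313) = 0.779630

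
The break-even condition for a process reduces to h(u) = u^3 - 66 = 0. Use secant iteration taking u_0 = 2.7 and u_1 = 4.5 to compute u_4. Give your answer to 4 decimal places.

h(2.7) = -46.317000, h(4.5) = 25.125000
u_2 = 4.500000 − 25.125000·(4.500000 − 2.700000) / (25.125000 − (-46.317000)) = 4.500000 − (45.225000)/(71.442000) = 3.866969
h(3.866969) = -8.175475
u_3 = 3.866969 − (-8.175475)·(3.866969 − 4.500000) / (-8.175475 − 25.125000) = 3.866969 − (5.175329)/(-33.300475) = 4.022382
h(4.022382) = -0.919638
u_4 = 4.022382 − (-0.919638)·(4.022382 − 3.866969) / (-0.919638 − (-8.175475)) = 4.022382 − (-0.142924)/(7.255837) = 4.042080

4.0421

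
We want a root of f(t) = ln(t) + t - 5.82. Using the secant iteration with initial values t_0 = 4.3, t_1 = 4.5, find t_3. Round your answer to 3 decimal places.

f(4.3) = -0.06138, f(4.5) = 0.18408
t_2 = 4.50000 − 0.18408·(4.50000 − 4.30000) / (0.18408 − (-0.06138)) = 4.50000 − (0.03682)/(0.24546) = 4.35002
f(4.35002) = 0.00020
t_3 = 4.35002 − 0.00020·(4.35002 − 4.50000) / (0.00020 − 0.18408) = 4.35002 − (-0.00003)/(-0.18388) = 4.34986

4.350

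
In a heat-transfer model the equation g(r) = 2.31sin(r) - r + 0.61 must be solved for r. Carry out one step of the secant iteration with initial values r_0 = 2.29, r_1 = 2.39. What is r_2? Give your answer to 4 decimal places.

g(2.29) = 0.057884, g(2.39) = -0.202725
r_2 = 2.390000 − (-0.202725)·(2.390000 − 2.290000) / (-0.202725 − 0.057884) = 2.390000 − (-0.020272)/(-0.260608) = 2.312211

2.3122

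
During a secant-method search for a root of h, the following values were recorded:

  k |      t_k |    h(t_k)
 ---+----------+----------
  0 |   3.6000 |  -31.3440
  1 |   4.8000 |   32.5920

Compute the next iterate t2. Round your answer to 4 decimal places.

t2 = 4.8000 − 32.5920·(4.8000 − 3.6000) / (32.5920 − (-31.3440))
   = 4.8000 − (39.110400)/(63.936000) = 4.188288

4.1883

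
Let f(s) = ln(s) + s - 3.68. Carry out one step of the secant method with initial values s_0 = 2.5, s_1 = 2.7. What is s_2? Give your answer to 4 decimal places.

2.6904

f(2.5) = -0.263709, f(2.7) = 0.013252
s_2 = 2.700000 − 0.013252·(2.700000 − 2.500000) / (0.013252 − (-0.263709)) = 2.700000 − (0.002650)/(0.276961) = 2.690431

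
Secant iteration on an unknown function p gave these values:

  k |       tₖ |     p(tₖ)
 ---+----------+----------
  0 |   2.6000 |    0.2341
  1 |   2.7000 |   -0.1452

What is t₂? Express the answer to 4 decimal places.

2.6617

t₂ = 2.7000 − (-0.1452)·(2.7000 − 2.6000) / (-0.1452 − 0.2341)
   = 2.7000 − (-0.014520)/(-0.379300) = 2.661719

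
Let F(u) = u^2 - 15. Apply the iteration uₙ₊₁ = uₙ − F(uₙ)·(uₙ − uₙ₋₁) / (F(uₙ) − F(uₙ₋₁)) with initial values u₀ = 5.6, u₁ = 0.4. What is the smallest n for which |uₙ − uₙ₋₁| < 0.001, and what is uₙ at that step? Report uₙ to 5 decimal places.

F(5.6) = 16.3600000, F(0.4) = -14.8400000
u₂ = 0.4000000 − (-14.8400000)·(-5.2000000)/(-31.2000000) = 2.8733333;  |Δ| = 2.4733333
F(2.8733333) = -6.7439556
u₃ = 2.8733333 − (-6.7439556)·(2.4733333)/(8.0960444) = 4.9336049;  |Δ| = 2.0602716
F(4.9336049) = 9.3404572
u₄ = 4.9336049 − 9.3404572·(2.0602716)/(16.0844127) = 3.7371746;  |Δ| = 1.1964303
F(3.7371746) = -1.0335259
u₅ = 3.7371746 − (-1.0335259)·(-1.1964303)/(-10.3739831) = 3.8563710;  |Δ| = 0.1191964
F(3.8563710) = -0.1284024
u₆ = 3.8563710 − (-0.1284024)·(0.1191964)/(0.9051234) = 3.8732805;  |Δ| = 0.0169094
F(3.8732805) = 0.0023015
u₇ = 3.8732805 − 0.0023015·(0.0169094)/(0.1307039) = 3.8729827;  |Δ| = 0.0002977
|u₇ − u₆| = 0.0002977 < 0.001

n = 7, uₙ = 3.87298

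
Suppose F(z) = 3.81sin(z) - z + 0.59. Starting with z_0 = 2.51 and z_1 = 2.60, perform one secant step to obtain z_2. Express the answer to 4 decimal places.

2.5890

F(2.51) = 0.329542, F(2.60) = -0.045940
z_2 = 2.600000 − (-0.045940)·(2.600000 − 2.510000) / (-0.045940 − 0.329542) = 2.600000 − (-0.004135)/(-0.375482) = 2.588989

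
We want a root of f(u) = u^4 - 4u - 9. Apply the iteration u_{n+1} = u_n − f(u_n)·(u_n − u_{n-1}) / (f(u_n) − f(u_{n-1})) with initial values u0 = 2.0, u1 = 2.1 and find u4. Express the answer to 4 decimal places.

f(2.0) = -1.000000, f(2.1) = 2.048100
u2 = 2.100000 − 2.048100·(2.100000 − 2.000000) / (2.048100 − (-1.000000)) = 2.100000 − (0.204810)/(3.048100) = 2.032807
f(2.032807) = -0.055280
u3 = 2.032807 − (-0.055280)·(2.032807 − 2.100000) / (-0.055280 − 2.048100) = 2.032807 − (0.003714)/(-2.103380) = 2.034573
f(2.034573) = -0.002930
u4 = 2.034573 − (-0.002930)·(2.034573 − 2.032807) / (-0.002930 − (-0.055280)) = 2.034573 − (-0.000005)/(0.052350) = 2.034672

2.0347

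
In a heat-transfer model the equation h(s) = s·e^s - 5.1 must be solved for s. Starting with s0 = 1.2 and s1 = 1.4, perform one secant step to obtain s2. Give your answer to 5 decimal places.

1.33181

h(1.2) = -1.1158597, h(1.4) = 0.5772800
s2 = 1.4000000 − 0.5772800·(1.4000000 − 1.2000000) / (0.5772800 − (-1.1158597)) = 1.4000000 − (0.1154560)/(1.6931396) = 1.3318095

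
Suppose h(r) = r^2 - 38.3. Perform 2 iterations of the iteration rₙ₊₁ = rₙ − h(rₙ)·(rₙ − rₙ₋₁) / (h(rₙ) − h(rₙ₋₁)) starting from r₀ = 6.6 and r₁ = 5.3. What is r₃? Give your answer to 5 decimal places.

6.19108

h(6.6) = 5.2600000, h(5.3) = -10.2100000
r₂ = 5.3000000 − (-10.2100000)·(5.3000000 − 6.6000000) / (-10.2100000 − 5.2600000) = 5.3000000 − (13.2730000)/(-15.4700000) = 6.1579832
h(6.1579832) = -0.3792430
r₃ = 6.1579832 − (-0.3792430)·(6.1579832 − 5.3000000) / (-0.3792430 − (-10.2100000)) = 6.1579832 − (-0.3253841)/(9.8307570) = 6.1910818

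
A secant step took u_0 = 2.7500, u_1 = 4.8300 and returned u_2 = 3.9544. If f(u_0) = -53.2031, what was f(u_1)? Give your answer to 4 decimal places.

38.6787

The secant line through (2.7500, -53.2031) and (4.8300, f(u_1)) crosses zero at u_2 = 3.9544.
So (2.7500, -53.2031), (4.8300, f(u_1)), (3.9544, 0) are collinear:
f(u_1) = -53.2031 · (4.8300 − 3.9544) / (2.7500 − 3.9544) = -53.2031 · (0.875600)/(-1.204400) = 38.678707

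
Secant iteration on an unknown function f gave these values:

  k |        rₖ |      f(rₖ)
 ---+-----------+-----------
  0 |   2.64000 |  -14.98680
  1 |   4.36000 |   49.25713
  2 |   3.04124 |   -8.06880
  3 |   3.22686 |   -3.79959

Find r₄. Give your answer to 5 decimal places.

3.39206

r₄ = 3.22686 − (-3.79959)·(3.22686 − 3.04124) / (-3.79959 − (-8.06880))
   = 3.22686 − (-0.7052799)/(4.2692100) = 3.3920615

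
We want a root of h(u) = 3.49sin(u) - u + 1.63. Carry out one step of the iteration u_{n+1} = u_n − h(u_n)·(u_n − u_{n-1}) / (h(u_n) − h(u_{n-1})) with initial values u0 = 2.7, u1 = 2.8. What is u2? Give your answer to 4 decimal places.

h(2.7) = 0.421556, h(2.8) = -0.000891
u2 = 2.800000 − (-0.000891)·(2.800000 − 2.700000) / (-0.000891 − 0.421556) = 2.800000 − (-0.000089)/(-0.422447) = 2.799789

2.7998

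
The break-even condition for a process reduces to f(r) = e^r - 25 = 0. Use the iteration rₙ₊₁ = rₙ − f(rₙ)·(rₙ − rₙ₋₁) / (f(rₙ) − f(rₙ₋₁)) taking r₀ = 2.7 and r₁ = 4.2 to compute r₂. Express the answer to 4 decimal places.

f(2.7) = -10.120268, f(4.2) = 41.686331
r₂ = 4.200000 − 41.686331·(4.200000 − 2.700000) / (41.686331 − (-10.120268)) = 4.200000 − (62.529497)/(51.806599) = 2.993021

2.9930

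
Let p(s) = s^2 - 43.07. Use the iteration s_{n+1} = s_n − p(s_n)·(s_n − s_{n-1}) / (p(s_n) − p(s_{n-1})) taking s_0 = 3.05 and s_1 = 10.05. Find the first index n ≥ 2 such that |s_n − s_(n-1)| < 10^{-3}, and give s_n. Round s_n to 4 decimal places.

p(3.05) = -33.767500, p(10.05) = 57.932500
s_2 = 10.050000 − 57.932500·(7.000000)/(91.700000) = 5.627672;  |Δ| = 4.422328
p(5.627672) = -11.399311
s_3 = 5.627672 − (-11.399311)·(-4.422328)/(-69.331811) = 6.354777;  |Δ| = 0.727105
p(6.354777) = -2.686815
s_4 = 6.354777 − (-2.686815)·(0.727105)/(8.712496) = 6.579006;  |Δ| = 0.224229
p(6.579006) = 0.213317
s_5 = 6.579006 − 0.213317·(0.224229)/(2.900132) = 6.562513;  |Δ| = 0.016493
p(6.562513) = -0.003426
s_6 = 6.562513 − (-0.003426)·(-0.016493)/(-0.216743) = 6.562773;  |Δ| = 0.000261
|s_6 − s_5| = 0.000261 < 10^{-3}

n = 6, s_n = 6.5628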